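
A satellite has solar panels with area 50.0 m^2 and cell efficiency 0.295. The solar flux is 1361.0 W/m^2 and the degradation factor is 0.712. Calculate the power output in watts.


P = area * eta * S * degradation
P = 50.0 * 0.295 * 1361.0 * 0.712
P = 14293.2220 W

14293.2220 W


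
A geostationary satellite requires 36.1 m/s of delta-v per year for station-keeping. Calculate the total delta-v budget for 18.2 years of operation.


dV = rate * years = 36.1 * 18.2
dV = 657.0200 m/s

657.0200 m/s


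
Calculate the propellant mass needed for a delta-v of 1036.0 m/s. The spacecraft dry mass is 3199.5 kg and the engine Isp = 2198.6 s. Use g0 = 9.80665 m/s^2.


ve = Isp * g0 = 2198.6 * 9.80665 = 21560.900690 m/s
mass ratio = exp(dv/ve) = exp(1036.0/21560.900690) = 1.04922305
m_prop = m_dry * (mr - 1) = 3199.5 * (1.04922305 - 1)
m_prop = 157.4892 kg

157.4892 kg


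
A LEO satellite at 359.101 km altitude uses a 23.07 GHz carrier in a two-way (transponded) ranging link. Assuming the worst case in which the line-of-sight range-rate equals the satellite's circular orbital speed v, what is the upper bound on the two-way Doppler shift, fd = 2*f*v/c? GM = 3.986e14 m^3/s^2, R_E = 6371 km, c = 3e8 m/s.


r = 6.730101e+06 m
v = sqrt(mu/r) = 7695.8724 m/s (worst-case radial velocity)
f = 23.07 GHz = 2.307e+10 Hz
fd = 2*f*v/c = 2*2.307e+10*7695.8724/3.0e+08
fd = 1.1836252e+06 Hz

1.1836e+06 Hz


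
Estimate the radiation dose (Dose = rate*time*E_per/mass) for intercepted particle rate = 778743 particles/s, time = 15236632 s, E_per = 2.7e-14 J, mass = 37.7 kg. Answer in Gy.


Total energy deposited = rate * time * E_per
  = 778743 * 15236632 * 2.7e-14 = 0.3203664 J
Dose = E_total / mass = 0.3203664 / 37.7
Dose = 0.008497781 Gy

0.0085 Gy


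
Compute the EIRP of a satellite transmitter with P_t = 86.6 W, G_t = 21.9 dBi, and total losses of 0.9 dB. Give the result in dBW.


Pt = 86.6 W = 19.3752 dBW
EIRP = Pt_dBW + Gt - losses = 19.3752 + 21.9 - 0.9 = 40.3752 dBW

40.3752 dBW


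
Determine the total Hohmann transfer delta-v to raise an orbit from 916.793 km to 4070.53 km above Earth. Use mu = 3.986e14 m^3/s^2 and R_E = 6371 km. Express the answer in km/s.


r1 = 7287.7930 km = 7.287793e+06 m
r2 = 10441.5300 km = 1.044153e+07 m
dv1 = sqrt(mu/r1)*(sqrt(2*r2/(r1+r2)) - 1) = 630.8626 m/s
dv2 = sqrt(mu/r2)*(1 - sqrt(2*r1/(r1+r2))) = 576.4159 m/s
total dv = |dv1| + |dv2| = 630.8626 + 576.4159 = 1207.2785 m/s = 1.2073 km/s

1.2073 km/s


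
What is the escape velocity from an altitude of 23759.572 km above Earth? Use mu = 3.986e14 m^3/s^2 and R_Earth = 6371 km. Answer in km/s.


r = 6371.0 + 23759.572 = 30130.5720 km = 3.0130572e+07 m
v_esc = sqrt(2*mu/r) = sqrt(2*3.986e14 / 3.0130572e+07)
v_esc = 5143.7512 m/s = 5.1438 km/s

5.1438 km/s


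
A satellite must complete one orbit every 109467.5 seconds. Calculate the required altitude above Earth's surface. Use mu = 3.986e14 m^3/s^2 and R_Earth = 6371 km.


T = 109467.5 s
r = (mu*T^2/(4*pi^2))^(1/3) = (3.986e14 * 109467.5^2 / (4*pi^2))^(1/3)
r = 4.9459454e+07 m = 49459.4542 km
alt = r - R_E = 49459.4542 - 6371 = 43088.4542 km

43088.4542 km


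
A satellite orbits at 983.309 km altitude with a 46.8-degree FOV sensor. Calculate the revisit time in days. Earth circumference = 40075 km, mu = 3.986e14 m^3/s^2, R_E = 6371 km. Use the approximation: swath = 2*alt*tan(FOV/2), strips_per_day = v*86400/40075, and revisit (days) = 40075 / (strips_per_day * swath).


swath = 2*983.309*tan(0.408407) = 851.0316 km
v = sqrt(mu/r) = 7362.0322 m/s = 7.3620 km/s
strips/day = v*86400/40075 = 7.3620*86400/40075 = 15.8722
coverage/day = strips * swath = 15.8722 * 851.0316 = 13507.7685 km
revisit = 40075 / 13507.7685 = 2.9668 days

2.9668 days


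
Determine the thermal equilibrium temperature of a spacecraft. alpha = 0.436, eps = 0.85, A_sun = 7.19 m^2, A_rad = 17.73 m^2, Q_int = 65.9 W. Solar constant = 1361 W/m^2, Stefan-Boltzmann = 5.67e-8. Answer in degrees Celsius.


Numerator = alpha*S*A_sun + Q_int = 0.436*1361*7.19 + 65.9 = 4332.4172 W
Denominator = eps*sigma*A_rad = 0.85*5.67e-8*17.73 = 8.5449735e-07 W/K^4
T^4 = 5.0701354e+09 K^4
T = 266.8424 K = -6.3076 C

-6.3076 degrees Celsius


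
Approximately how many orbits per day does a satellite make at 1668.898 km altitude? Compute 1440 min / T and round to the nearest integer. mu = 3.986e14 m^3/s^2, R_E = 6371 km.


r = 8.039898e+06 m
T = 2*pi*sqrt(r^3/mu) = 7174.4238 s = 119.5737 min
revs/day = 1440 / 119.5737 = 12.0428
Rounded: 12 revolutions per day

12 revolutions per day


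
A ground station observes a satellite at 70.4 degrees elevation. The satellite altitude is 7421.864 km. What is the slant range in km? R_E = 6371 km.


h = 7421.864 km, el = 70.4 deg
d = -R_E*sin(el) + sqrt((R_E*sin(el))^2 + 2*R_E*h + h^2)
d = -6371.0000*sin(1.2287) + sqrt((6371.0000*0.9420575)^2 + 2*6371.0000*7421.864 + 7421.864^2)
d = 7624.4367 km

7624.4367 km


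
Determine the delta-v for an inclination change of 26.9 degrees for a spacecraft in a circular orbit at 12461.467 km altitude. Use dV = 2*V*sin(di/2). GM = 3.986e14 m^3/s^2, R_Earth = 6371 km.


r = 18832.4670 km = 1.8832467e+07 m
V = sqrt(mu/r) = 4600.6060 m/s
di = 26.9 deg = 0.4694936 rad
dV = 2*V*sin(di/2) = 2*4600.6060*sin(0.2347468)
dV = 2140.1717 m/s = 2.1402 km/s

2.1402 km/s


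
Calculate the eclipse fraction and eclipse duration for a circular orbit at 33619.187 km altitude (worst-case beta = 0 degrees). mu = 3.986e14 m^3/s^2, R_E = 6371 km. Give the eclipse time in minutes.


r = 39990.1870 km
T = 1326.4477 min
Eclipse fraction = arcsin(R_E/r)/pi = arcsin(6371.0000/39990.1870)/pi
= arcsin(0.1593141)/pi = 0.05092825
Eclipse duration = 0.05092825 * 1326.4477 = 67.5537 min

67.5537 minutes


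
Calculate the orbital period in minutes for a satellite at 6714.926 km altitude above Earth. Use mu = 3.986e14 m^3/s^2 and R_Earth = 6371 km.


r = 13085.9260 km = 1.3085926e+07 m
T = 2*pi*sqrt(r^3/mu) = 2*pi*sqrt(2.2408531e+21 / 3.986e14)
T = 14897.6550 s = 248.2942 min

248.2942 minutes


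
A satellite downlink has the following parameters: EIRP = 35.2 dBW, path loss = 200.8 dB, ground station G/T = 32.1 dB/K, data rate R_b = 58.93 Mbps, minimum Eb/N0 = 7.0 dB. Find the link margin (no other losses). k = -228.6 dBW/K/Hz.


C/N0 = EIRP - FSPL + G/T - k = 35.2 - 200.8 + 32.1 - (-228.6)
C/N0 = 95.1000 dB-Hz
R_b = 58.93 Mbps = 5.893e+07 bps -> 10*log10(R_b) = 77.7034 dB-Hz
Eb/N0 = C/N0 - 10*log10(R_b) = 95.1000 - 77.7034 = 17.3966 dB
Margin = Eb/N0 - Eb/N0_req = 17.3966 - 7.0 = 10.3966 dB (link closes)

10.3966 dB


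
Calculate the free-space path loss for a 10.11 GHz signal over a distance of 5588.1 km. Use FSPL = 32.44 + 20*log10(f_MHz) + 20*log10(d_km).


f = 10.11 GHz = 10110.0000 MHz
d = 5588.1 km
FSPL = 32.44 + 20*log10(10110.0000) + 20*log10(5588.1)
FSPL = 32.44 + 80.0950 + 74.9453
FSPL = 187.4803 dB

187.4803 dB


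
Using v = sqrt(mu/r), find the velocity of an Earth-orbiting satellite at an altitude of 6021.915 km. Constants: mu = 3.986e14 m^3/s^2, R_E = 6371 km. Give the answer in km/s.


r = R_E + alt = 6371.0 + 6021.915 = 12392.9150 km = 1.2392915e+07 m
v = sqrt(mu/r) = sqrt(3.986e14 / 1.2392915e+07) = 5671.2907 m/s = 5.6713 km/s

5.6713 km/s


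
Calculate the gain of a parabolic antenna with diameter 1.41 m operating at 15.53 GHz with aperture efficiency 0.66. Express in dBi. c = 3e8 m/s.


lambda = c/f = 3e8 / 1.553e+10 = 0.01931745 m
G = eta*(pi*D/lambda)^2 = 0.66*(pi*1.41/0.01931745)^2
G = 34704.2216 (linear)
G = 10*log10(34704.2216) = 45.4038 dBi

45.4038 dBi


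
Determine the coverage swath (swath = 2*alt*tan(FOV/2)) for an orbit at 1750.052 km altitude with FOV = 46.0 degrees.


FOV = 46.0 deg = 0.8028515 rad
swath = 2 * alt * tan(FOV/2) = 2 * 1750.052 * tan(0.4014257)
swath = 2 * 1750.052 * 0.4244748
swath = 1485.7060 km

1485.7060 km


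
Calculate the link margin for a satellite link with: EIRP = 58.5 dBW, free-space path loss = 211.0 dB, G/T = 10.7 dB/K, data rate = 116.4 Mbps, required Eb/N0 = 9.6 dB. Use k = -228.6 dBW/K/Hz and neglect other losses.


C/N0 = EIRP - FSPL + G/T - k = 58.5 - 211.0 + 10.7 - (-228.6)
C/N0 = 86.8000 dB-Hz
R_b = 116.4 Mbps = 1.164e+08 bps -> 10*log10(R_b) = 80.6595 dB-Hz
Eb/N0 = C/N0 - 10*log10(R_b) = 86.8000 - 80.6595 = 6.1405 dB
Margin = Eb/N0 - Eb/N0_req = 6.1405 - 9.6 = -3.4595 dB (negative margin: link does not close)

-3.4595 dB


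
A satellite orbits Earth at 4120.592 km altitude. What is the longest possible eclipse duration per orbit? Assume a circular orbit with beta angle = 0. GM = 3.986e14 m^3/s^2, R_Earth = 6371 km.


r = 10491.5920 km
T = 178.2469 min
Eclipse fraction = arcsin(R_E/r)/pi = arcsin(6371.0000/10491.5920)/pi
= arcsin(0.6072482)/pi = 0.2077266
Eclipse duration = 0.2077266 * 178.2469 = 37.0266 min

37.0266 minutes


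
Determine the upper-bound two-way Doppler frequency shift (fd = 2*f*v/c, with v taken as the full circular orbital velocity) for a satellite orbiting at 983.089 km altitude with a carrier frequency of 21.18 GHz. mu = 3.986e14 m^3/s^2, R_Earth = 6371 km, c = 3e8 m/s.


r = 7.354089e+06 m
v = sqrt(mu/r) = 7362.1423 m/s (worst-case radial velocity)
f = 21.18 GHz = 2.118e+10 Hz
fd = 2*f*v/c = 2*2.118e+10*7362.1423/3.0e+08
fd = 1.0395345e+06 Hz

1.0395e+06 Hz


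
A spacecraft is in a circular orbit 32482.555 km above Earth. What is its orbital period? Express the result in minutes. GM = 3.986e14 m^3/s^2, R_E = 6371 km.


r = 38853.5550 km = 3.8853555e+07 m
T = 2*pi*sqrt(r^3/mu) = 2*pi*sqrt(5.8653278e+22 / 3.986e14)
T = 76217.9676 s = 1270.2995 min

1270.2995 minutes


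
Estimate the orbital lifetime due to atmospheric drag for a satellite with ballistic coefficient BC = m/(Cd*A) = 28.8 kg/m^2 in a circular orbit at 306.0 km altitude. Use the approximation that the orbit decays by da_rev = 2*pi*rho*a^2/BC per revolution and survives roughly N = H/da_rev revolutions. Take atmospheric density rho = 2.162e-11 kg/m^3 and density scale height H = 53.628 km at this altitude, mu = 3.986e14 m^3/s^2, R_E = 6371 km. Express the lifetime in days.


a = R_E + alt = 6677.0000 km = 6.677e+06 m
da_rev = 2*pi*rho*a^2/BC = 2*pi*2.162e-11*(6.677e+06)^2/28.8 = 210.283803 m per revolution
N = H/da_rev = 53628.0000 m / 210.283803 m = 255.0268 revolutions
P = 2*pi*sqrt(a^3/mu) = 5429.7932 s
lifetime = N*P = 255.0268 * 5429.7932 = 1.3847426e+06 s = 16.0271 days

16.0271 days


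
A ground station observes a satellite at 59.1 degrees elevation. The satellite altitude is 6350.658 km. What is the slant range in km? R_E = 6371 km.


h = 6350.658 km, el = 59.1 deg
d = -R_E*sin(el) + sqrt((R_E*sin(el))^2 + 2*R_E*h + h^2)
d = -6371.0000*sin(1.0315) + sqrt((6371.0000*0.8580649)^2 + 2*6371.0000*6350.658 + 6350.658^2)
d = 6827.0106 km

6827.0106 km


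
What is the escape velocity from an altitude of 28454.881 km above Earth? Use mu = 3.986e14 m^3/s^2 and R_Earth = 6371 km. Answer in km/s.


r = 6371.0 + 28454.881 = 34825.8810 km = 3.4825881e+07 m
v_esc = sqrt(2*mu/r) = sqrt(2*3.986e14 / 3.4825881e+07)
v_esc = 4784.4563 m/s = 4.7845 km/s

4.7845 km/s


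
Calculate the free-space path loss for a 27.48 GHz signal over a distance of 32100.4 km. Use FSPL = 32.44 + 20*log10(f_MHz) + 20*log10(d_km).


f = 27.48 GHz = 27480.0000 MHz
d = 32100.4 km
FSPL = 32.44 + 20*log10(27480.0000) + 20*log10(32100.4)
FSPL = 32.44 + 88.7803 + 90.1302
FSPL = 211.3505 dB

211.3505 dB


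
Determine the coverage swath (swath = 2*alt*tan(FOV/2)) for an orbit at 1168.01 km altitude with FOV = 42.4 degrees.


FOV = 42.4 deg = 0.7400196 rad
swath = 2 * alt * tan(FOV/2) = 2 * 1168.01 * tan(0.3700098)
swath = 2 * 1168.01 * 0.3878744
swath = 906.0824 km

906.0824 km


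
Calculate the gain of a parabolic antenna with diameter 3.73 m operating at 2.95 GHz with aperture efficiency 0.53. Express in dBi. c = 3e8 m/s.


lambda = c/f = 3e8 / 2.95e+09 = 0.1016949 m
G = eta*(pi*D/lambda)^2 = 0.53*(pi*3.73/0.1016949)^2
G = 7037.1175 (linear)
G = 10*log10(7037.1175) = 38.4739 dBi

38.4739 dBi


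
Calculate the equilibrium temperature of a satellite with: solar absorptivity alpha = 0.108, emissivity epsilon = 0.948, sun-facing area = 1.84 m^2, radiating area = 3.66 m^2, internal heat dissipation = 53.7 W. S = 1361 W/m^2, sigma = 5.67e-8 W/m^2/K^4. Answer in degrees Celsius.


Numerator = alpha*S*A_sun + Q_int = 0.108*1361*1.84 + 53.7 = 324.1579 W
Denominator = eps*sigma*A_rad = 0.948*5.67e-8*3.66 = 1.9673086e-07 W/K^4
T^4 = 1.6477228e+09 K^4
T = 201.4749 K = -71.6751 C

-71.6751 degrees Celsius


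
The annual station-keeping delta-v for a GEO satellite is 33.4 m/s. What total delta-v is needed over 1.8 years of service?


dV = rate * years = 33.4 * 1.8
dV = 60.1200 m/s

60.1200 m/s


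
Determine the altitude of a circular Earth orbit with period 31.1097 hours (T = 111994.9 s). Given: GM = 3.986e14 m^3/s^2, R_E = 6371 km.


T = 111994.9 s
r = (mu*T^2/(4*pi^2))^(1/3) = (3.986e14 * 111994.9^2 / (4*pi^2))^(1/3)
r = 5.0217839e+07 m = 50217.8386 km
alt = r - R_E = 50217.8386 - 6371 = 43846.8386 km

43846.8386 km


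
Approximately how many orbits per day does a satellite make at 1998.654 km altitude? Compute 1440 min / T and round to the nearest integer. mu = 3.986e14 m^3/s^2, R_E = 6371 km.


r = 8.369654e+06 m
T = 2*pi*sqrt(r^3/mu) = 7620.3072 s = 127.0051 min
revs/day = 1440 / 127.0051 = 11.3381
Rounded: 11 revolutions per day

11 revolutions per day


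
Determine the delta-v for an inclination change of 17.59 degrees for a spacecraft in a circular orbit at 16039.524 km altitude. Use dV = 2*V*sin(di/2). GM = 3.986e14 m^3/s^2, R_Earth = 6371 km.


r = 22410.5240 km = 2.2410524e+07 m
V = sqrt(mu/r) = 4217.3791 m/s
di = 17.59 deg = 0.3070034 rad
dV = 2*V*sin(di/2) = 2*4217.3791*sin(0.1535017)
dV = 1289.6711 m/s = 1.2897 km/s

1.2897 km/s


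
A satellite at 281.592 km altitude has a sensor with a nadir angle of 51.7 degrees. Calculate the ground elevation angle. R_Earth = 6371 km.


r = R_E + alt = 6652.5920 km
Law of sines in the satellite / Earth-center / ground-point triangle:
  sin(nadir)/R_E = sin(90 + el)/r  =>  cos(el) = (r/R_E)*sin(nadir)
cos(el) = (6652.5920 / 6371.0000) * sin(51.7 deg) = 0.8194627
el = arccos(0.8194627) = 34.9690 deg
(Earth-central angle = 90 - nadir - el = 3.3310 deg)

34.9690 degrees


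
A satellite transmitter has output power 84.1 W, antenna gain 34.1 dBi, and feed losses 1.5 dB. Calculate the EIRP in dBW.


Pt = 84.1 W = 19.2480 dBW
EIRP = Pt_dBW + Gt - losses = 19.2480 + 34.1 - 1.5 = 51.8480 dBW

51.8480 dBW


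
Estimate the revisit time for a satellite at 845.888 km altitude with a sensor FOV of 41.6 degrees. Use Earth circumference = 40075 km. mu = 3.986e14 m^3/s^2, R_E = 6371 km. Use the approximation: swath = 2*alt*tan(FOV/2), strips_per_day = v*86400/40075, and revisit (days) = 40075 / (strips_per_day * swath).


swath = 2*845.888*tan(0.3630285) = 642.6454 km
v = sqrt(mu/r) = 7431.7940 m/s = 7.4318 km/s
strips/day = v*86400/40075 = 7.4318*86400/40075 = 16.0226
coverage/day = strips * swath = 16.0226 * 642.6454 = 10296.8714 km
revisit = 40075 / 10296.8714 = 3.8920 days

3.8920 days


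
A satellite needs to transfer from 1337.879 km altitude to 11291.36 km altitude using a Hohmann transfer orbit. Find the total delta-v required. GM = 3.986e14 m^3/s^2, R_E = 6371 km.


r1 = 7708.8790 km = 7.708879e+06 m
r2 = 17662.3600 km = 1.766236e+07 m
dv1 = sqrt(mu/r1)*(sqrt(2*r2/(r1+r2)) - 1) = 1294.0682 m/s
dv2 = sqrt(mu/r2)*(1 - sqrt(2*r1/(r1+r2))) = 1047.2955 m/s
total dv = |dv1| + |dv2| = 1294.0682 + 1047.2955 = 2341.3637 m/s = 2.3414 km/s

2.3414 km/s


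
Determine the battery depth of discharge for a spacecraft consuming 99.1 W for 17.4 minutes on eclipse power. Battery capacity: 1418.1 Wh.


E_used = P * t / 60 = 99.1 * 17.4 / 60 = 28.7390 Wh
DOD = E_used / E_total * 100 = 28.7390 / 1418.1 * 100
DOD = 2.0266 %

2.0266 %


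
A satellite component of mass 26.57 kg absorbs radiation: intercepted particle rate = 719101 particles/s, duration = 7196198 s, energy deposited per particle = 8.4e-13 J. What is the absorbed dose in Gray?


Total energy deposited = rate * time * E_per
  = 719101 * 7196198 * 8.4e-13 = 4.3468 J
Dose = E_total / mass = 4.3468 / 26.57
Dose = 0.163599 Gy

0.1636 Gy


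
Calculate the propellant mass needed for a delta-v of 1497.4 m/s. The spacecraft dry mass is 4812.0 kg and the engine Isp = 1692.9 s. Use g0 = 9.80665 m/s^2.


ve = Isp * g0 = 1692.9 * 9.80665 = 16601.677785 m/s
mass ratio = exp(dv/ve) = exp(1497.4/16601.677785) = 1.09438844
m_prop = m_dry * (mr - 1) = 4812.0 * (1.09438844 - 1)
m_prop = 454.1972 kg

454.1972 kg


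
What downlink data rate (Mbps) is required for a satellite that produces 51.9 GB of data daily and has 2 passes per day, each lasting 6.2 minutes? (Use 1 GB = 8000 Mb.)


total contact time = 2 * 6.2 * 60 = 744.0000 s
data = 51.9 GB = 415200.0000 Mb
rate = 415200.0000 / 744.0000 = 558.0645 Mbps

558.0645 Mbps


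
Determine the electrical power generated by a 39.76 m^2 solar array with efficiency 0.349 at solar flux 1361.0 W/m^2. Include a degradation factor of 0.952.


P = area * eta * S * degradation
P = 39.76 * 0.349 * 1361.0 * 0.952
P = 17979.0556 W

17979.0556 W


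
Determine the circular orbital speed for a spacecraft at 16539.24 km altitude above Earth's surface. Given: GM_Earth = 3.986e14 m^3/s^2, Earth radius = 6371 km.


r = R_E + alt = 6371.0 + 16539.24 = 22910.2400 km = 2.291024e+07 m
v = sqrt(mu/r) = sqrt(3.986e14 / 2.291024e+07) = 4171.1310 m/s = 4.1711 km/s

4.1711 km/s


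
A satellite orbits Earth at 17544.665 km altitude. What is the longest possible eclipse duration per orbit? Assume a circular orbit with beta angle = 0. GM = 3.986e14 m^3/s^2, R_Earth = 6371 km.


r = 23915.6650 km
T = 613.4563 min
Eclipse fraction = arcsin(R_E/r)/pi = arcsin(6371.0000/23915.6650)/pi
= arcsin(0.2663944)/pi = 0.08583237
Eclipse duration = 0.08583237 * 613.4563 = 52.6544 min

52.6544 minutes


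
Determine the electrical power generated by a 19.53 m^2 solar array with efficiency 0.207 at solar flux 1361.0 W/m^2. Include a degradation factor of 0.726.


P = area * eta * S * degradation
P = 19.53 * 0.207 * 1361.0 * 0.726
P = 3994.5452 W

3994.5452 W


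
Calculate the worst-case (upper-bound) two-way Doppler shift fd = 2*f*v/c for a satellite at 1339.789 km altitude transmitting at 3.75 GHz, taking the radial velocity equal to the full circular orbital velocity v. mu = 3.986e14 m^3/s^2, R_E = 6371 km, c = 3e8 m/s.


r = 7.710789e+06 m
v = sqrt(mu/r) = 7189.8402 m/s (worst-case radial velocity)
f = 3.75 GHz = 3.75e+09 Hz
fd = 2*f*v/c = 2*3.75e+09*7189.8402/3.0e+08
fd = 179746.0049 Hz

179746.0049 Hz


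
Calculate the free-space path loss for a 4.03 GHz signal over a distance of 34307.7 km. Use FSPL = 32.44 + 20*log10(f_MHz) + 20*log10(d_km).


f = 4.03 GHz = 4030.0000 MHz
d = 34307.7 km
FSPL = 32.44 + 20*log10(4030.0000) + 20*log10(34307.7)
FSPL = 32.44 + 72.1061 + 90.7078
FSPL = 195.2539 dB

195.2539 dB


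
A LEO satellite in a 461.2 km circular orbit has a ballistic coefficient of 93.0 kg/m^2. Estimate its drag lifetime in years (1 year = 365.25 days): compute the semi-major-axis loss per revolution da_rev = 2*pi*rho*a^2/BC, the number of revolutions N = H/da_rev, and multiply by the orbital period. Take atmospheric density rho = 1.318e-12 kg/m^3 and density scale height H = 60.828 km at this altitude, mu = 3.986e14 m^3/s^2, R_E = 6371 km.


a = R_E + alt = 6832.2000 km = 6.8322e+06 m
da_rev = 2*pi*rho*a^2/BC = 2*pi*1.318e-12*(6.8322e+06)^2/93.0 = 4.156554 m per revolution
N = H/da_rev = 60828.0000 m / 4.156554 m = 14634.2364 revolutions
P = 2*pi*sqrt(a^3/mu) = 5620.2040 s
lifetime = N*P = 14634.2364 * 5620.2040 = 8.2247393e+07 s = 951.9374 days
years = 951.9374 / 365.25 = 2.6063 years

2.6063 years


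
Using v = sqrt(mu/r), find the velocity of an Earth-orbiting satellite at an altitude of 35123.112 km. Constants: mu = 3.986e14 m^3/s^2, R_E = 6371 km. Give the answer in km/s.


r = R_E + alt = 6371.0 + 35123.112 = 41494.1120 km = 4.1494112e+07 m
v = sqrt(mu/r) = sqrt(3.986e14 / 4.1494112e+07) = 3099.3842 m/s = 3.0994 km/s

3.0994 km/s


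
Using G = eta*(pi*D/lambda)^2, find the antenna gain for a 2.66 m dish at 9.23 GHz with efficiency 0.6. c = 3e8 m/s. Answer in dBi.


lambda = c/f = 3e8 / 9.23e+09 = 0.03250271 m
G = eta*(pi*D/lambda)^2 = 0.6*(pi*2.66/0.03250271)^2
G = 39662.0504 (linear)
G = 10*log10(39662.0504) = 45.9838 dBi

45.9838 dBi


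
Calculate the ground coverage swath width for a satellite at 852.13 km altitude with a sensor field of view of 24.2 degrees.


FOV = 24.2 deg = 0.4223697 rad
swath = 2 * alt * tan(FOV/2) = 2 * 852.13 * tan(0.2111848)
swath = 2 * 852.13 * 0.2143814
swath = 365.3617 km

365.3617 km


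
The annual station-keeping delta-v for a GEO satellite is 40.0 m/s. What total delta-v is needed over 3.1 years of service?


dV = rate * years = 40.0 * 3.1
dV = 124.0000 m/s

124.0000 m/s


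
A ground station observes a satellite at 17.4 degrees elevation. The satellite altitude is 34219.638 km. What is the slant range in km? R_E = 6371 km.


h = 34219.638 km, el = 17.4 deg
d = -R_E*sin(el) + sqrt((R_E*sin(el))^2 + 2*R_E*h + h^2)
d = -6371.0000*sin(0.3036873) + sqrt((6371.0000*0.2990408)^2 + 2*6371.0000*34219.638 + 34219.638^2)
d = 38227.5907 km

38227.5907 km


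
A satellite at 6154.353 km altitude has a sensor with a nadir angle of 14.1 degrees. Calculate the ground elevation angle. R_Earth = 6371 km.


r = R_E + alt = 12525.3530 km
Law of sines in the satellite / Earth-center / ground-point triangle:
  sin(nadir)/R_E = sin(90 + el)/r  =>  cos(el) = (r/R_E)*sin(nadir)
cos(el) = (12525.3530 / 6371.0000) * sin(14.1 deg) = 0.4789459
el = arccos(0.4789459) = 61.3834 deg
(Earth-central angle = 90 - nadir - el = 14.5166 deg)

61.3834 degrees


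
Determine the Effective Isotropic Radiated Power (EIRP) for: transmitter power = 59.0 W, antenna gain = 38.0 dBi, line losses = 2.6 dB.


Pt = 59.0 W = 17.7085 dBW
EIRP = Pt_dBW + Gt - losses = 17.7085 + 38.0 - 2.6 = 53.1085 dBW

53.1085 dBW


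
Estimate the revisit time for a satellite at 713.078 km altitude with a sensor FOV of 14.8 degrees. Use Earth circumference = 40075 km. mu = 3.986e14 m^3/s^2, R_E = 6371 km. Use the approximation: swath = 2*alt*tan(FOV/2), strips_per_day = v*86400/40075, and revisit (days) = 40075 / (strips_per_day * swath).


swath = 2*713.078*tan(0.1291544) = 185.2253 km
v = sqrt(mu/r) = 7501.1350 m/s = 7.5011 km/s
strips/day = v*86400/40075 = 7.5011*86400/40075 = 16.1721
coverage/day = strips * swath = 16.1721 * 185.2253 = 2995.4878 km
revisit = 40075 / 2995.4878 = 13.3785 days

13.3785 days


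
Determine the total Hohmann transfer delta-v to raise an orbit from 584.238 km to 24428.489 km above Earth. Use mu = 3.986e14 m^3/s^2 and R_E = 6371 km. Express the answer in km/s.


r1 = 6955.2380 km = 6.955238e+06 m
r2 = 30799.4890 km = 3.0799489e+07 m
dv1 = sqrt(mu/r1)*(sqrt(2*r2/(r1+r2)) - 1) = 2099.4241 m/s
dv2 = sqrt(mu/r2)*(1 - sqrt(2*r1/(r1+r2))) = 1413.8217 m/s
total dv = |dv1| + |dv2| = 2099.4241 + 1413.8217 = 3513.2457 m/s = 3.5132 km/s

3.5132 km/s


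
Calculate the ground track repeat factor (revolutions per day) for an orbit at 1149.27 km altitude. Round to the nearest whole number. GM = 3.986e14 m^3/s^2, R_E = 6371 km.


r = 7.52027e+06 m
T = 2*pi*sqrt(r^3/mu) = 6490.2492 s = 108.1708 min
revs/day = 1440 / 108.1708 = 13.3123
Rounded: 13 revolutions per day

13 revolutions per day


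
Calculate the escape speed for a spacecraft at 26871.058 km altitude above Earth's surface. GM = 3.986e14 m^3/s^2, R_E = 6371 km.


r = 6371.0 + 26871.058 = 33242.0580 km = 3.3242058e+07 m
v_esc = sqrt(2*mu/r) = sqrt(2*3.986e14 / 3.3242058e+07)
v_esc = 4897.1081 m/s = 4.8971 km/s

4.8971 km/s


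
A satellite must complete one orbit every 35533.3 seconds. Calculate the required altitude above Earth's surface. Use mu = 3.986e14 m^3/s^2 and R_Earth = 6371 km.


T = 35533.3 s
r = (mu*T^2/(4*pi^2))^(1/3) = (3.986e14 * 35533.3^2 / (4*pi^2))^(1/3)
r = 2.336054e+07 m = 23360.5402 km
alt = r - R_E = 23360.5402 - 6371 = 16989.5402 km

16989.5402 km


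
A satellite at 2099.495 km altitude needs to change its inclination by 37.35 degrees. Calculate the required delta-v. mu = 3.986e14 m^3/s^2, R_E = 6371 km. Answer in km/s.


r = 8470.4950 km = 8.470495e+06 m
V = sqrt(mu/r) = 6859.8442 m/s
di = 37.35 deg = 0.6518805 rad
dV = 2*V*sin(di/2) = 2*6859.8442*sin(0.3259402)
dV = 4393.0396 m/s = 4.3930 km/s

4.3930 km/s


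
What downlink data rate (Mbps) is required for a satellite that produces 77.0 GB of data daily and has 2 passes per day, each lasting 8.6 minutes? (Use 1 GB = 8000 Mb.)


total contact time = 2 * 8.6 * 60 = 1032.0000 s
data = 77.0 GB = 616000.0000 Mb
rate = 616000.0000 / 1032.0000 = 596.8992 Mbps

596.8992 Mbps


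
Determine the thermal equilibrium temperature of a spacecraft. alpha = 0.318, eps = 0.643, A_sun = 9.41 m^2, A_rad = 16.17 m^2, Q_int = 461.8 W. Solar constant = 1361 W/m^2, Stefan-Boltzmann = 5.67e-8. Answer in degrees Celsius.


Numerator = alpha*S*A_sun + Q_int = 0.318*1361*9.41 + 461.8 = 4534.4292 W
Denominator = eps*sigma*A_rad = 0.643*5.67e-8*16.17 = 5.8952748e-07 W/K^4
T^4 = 7.6916333e+09 K^4
T = 296.1452 K = 22.9952 C

22.9952 degrees Celsius


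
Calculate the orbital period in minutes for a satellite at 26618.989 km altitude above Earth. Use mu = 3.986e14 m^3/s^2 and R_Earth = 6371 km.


r = 32989.9890 km = 3.2989989e+07 m
T = 2*pi*sqrt(r^3/mu) = 2*pi*sqrt(3.5904304e+22 / 3.986e14)
T = 59632.7005 s = 993.8783 min

993.8783 minutes


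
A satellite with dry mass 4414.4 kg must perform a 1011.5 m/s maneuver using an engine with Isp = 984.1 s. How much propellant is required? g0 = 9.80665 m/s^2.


ve = Isp * g0 = 984.1 * 9.80665 = 9650.724265 m/s
mass ratio = exp(dv/ve) = exp(1011.5/9650.724265) = 1.11050047
m_prop = m_dry * (mr - 1) = 4414.4 * (1.11050047 - 1)
m_prop = 487.7933 kg

487.7933 kg


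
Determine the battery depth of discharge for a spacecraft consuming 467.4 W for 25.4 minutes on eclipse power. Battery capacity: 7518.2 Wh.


E_used = P * t / 60 = 467.4 * 25.4 / 60 = 197.8660 Wh
DOD = E_used / E_total * 100 = 197.8660 / 7518.2 * 100
DOD = 2.6318 %

2.6318 %


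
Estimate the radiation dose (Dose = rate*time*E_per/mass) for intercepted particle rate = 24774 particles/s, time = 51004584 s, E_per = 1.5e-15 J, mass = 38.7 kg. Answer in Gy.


Total energy deposited = rate * time * E_per
  = 24774 * 51004584 * 1.5e-15 = 0.001895381 J
Dose = E_total / mass = 0.001895381 / 38.7
Dose = 4.8976262e-05 Gy

4.8976e-05 Gy


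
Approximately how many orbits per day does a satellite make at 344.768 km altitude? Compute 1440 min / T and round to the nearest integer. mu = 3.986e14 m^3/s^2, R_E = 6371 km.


r = 6.715768e+06 m
T = 2*pi*sqrt(r^3/mu) = 5477.1514 s = 91.2859 min
revs/day = 1440 / 91.2859 = 15.7746
Rounded: 16 revolutions per day

16 revolutions per day


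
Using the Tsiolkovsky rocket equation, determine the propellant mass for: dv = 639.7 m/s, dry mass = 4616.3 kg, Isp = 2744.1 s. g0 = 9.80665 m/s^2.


ve = Isp * g0 = 2744.1 * 9.80665 = 26910.428265 m/s
mass ratio = exp(dv/ve) = exp(639.7/26910.428265) = 1.02405625
m_prop = m_dry * (mr - 1) = 4616.3 * (1.02405625 - 1)
m_prop = 111.0509 kg

111.0509 kg


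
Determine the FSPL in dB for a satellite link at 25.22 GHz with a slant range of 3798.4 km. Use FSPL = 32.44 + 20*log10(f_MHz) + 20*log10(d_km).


f = 25.22 GHz = 25220.0000 MHz
d = 3798.4 km
FSPL = 32.44 + 20*log10(25220.0000) + 20*log10(3798.4)
FSPL = 32.44 + 88.0349 + 71.5920
FSPL = 192.0669 dB

192.0669 dB


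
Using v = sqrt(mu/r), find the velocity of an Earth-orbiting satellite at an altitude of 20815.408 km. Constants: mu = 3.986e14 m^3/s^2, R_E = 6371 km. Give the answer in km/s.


r = R_E + alt = 6371.0 + 20815.408 = 27186.4080 km = 2.7186408e+07 m
v = sqrt(mu/r) = sqrt(3.986e14 / 2.7186408e+07) = 3829.0649 m/s = 3.8291 km/s

3.8291 km/s


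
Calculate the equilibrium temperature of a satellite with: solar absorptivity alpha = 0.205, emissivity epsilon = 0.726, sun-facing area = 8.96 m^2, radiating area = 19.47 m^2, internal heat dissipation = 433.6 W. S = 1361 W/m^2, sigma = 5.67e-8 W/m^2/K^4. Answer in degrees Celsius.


Numerator = alpha*S*A_sun + Q_int = 0.205*1361*8.96 + 433.6 = 2933.4848 W
Denominator = eps*sigma*A_rad = 0.726*5.67e-8*19.47 = 8.0146697e-07 W/K^4
T^4 = 3.6601443e+09 K^4
T = 245.9657 K = -27.1843 C

-27.1843 degrees Celsius


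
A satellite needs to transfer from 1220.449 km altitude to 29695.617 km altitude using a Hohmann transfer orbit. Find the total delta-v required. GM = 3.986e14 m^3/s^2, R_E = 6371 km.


r1 = 7591.4490 km = 7.591449e+06 m
r2 = 36066.6170 km = 3.6066617e+07 m
dv1 = sqrt(mu/r1)*(sqrt(2*r2/(r1+r2)) - 1) = 2067.9855 m/s
dv2 = sqrt(mu/r2)*(1 - sqrt(2*r1/(r1+r2))) = 1363.9467 m/s
total dv = |dv1| + |dv2| = 2067.9855 + 1363.9467 = 3431.9322 m/s = 3.4319 km/s

3.4319 km/s


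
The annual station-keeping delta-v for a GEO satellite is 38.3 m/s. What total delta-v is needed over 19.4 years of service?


dV = rate * years = 38.3 * 19.4
dV = 743.0200 m/s

743.0200 m/s


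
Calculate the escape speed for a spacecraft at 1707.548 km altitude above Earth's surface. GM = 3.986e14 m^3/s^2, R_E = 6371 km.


r = 6371.0 + 1707.548 = 8078.5480 km = 8.078548e+06 m
v_esc = sqrt(2*mu/r) = sqrt(2*3.986e14 / 8.078548e+06)
v_esc = 9933.8361 m/s = 9.9338 km/s

9.9338 km/s


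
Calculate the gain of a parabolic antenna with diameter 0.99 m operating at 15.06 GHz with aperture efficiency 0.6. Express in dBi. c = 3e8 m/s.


lambda = c/f = 3e8 / 1.506e+10 = 0.01992032 m
G = eta*(pi*D/lambda)^2 = 0.6*(pi*0.99/0.01992032)^2
G = 14626.1095 (linear)
G = 10*log10(14626.1095) = 41.6513 dBi

41.6513 dBi


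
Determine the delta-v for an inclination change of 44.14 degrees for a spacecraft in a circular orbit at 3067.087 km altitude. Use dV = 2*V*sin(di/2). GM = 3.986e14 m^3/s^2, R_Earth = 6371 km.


r = 9438.0870 km = 9.438087e+06 m
V = sqrt(mu/r) = 6498.7025 m/s
di = 44.14 deg = 0.7703883 rad
dV = 2*V*sin(di/2) = 2*6498.7025*sin(0.3851942)
dV = 4883.6331 m/s = 4.8836 km/s

4.8836 km/s


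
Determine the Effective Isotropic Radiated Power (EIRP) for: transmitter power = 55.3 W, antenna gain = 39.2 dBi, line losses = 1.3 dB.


Pt = 55.3 W = 17.4273 dBW
EIRP = Pt_dBW + Gt - losses = 17.4273 + 39.2 - 1.3 = 55.3273 dBW

55.3273 dBW


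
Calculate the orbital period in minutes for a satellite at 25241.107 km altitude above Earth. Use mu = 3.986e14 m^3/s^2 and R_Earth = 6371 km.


r = 31612.1070 km = 3.1612107e+07 m
T = 2*pi*sqrt(r^3/mu) = 2*pi*sqrt(3.1590779e+22 / 3.986e14)
T = 55935.9974 s = 932.2666 min

932.2666 minutes


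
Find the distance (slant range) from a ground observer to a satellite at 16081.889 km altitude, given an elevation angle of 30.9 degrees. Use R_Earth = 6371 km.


h = 16081.889 km, el = 30.9 deg
d = -R_E*sin(el) + sqrt((R_E*sin(el))^2 + 2*R_E*h + h^2)
d = -6371.0000*sin(0.5393067) + sqrt((6371.0000*0.5135413)^2 + 2*6371.0000*16081.889 + 16081.889^2)
d = 18505.4432 km

18505.4432 km


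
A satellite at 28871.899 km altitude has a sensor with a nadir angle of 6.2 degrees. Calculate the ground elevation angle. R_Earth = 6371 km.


r = R_E + alt = 35242.8990 km
Law of sines in the satellite / Earth-center / ground-point triangle:
  sin(nadir)/R_E = sin(90 + el)/r  =>  cos(el) = (r/R_E)*sin(nadir)
cos(el) = (35242.8990 / 6371.0000) * sin(6.2 deg) = 0.5974275
el = arccos(0.5974275) = 53.3141 deg
(Earth-central angle = 90 - nadir - el = 30.4859 deg)

53.3141 degrees


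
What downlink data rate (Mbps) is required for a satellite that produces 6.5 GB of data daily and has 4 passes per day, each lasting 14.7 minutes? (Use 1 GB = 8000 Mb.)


total contact time = 4 * 14.7 * 60 = 3528.0000 s
data = 6.5 GB = 52000.0000 Mb
rate = 52000.0000 / 3528.0000 = 14.7392 Mbps

14.7392 Mbps


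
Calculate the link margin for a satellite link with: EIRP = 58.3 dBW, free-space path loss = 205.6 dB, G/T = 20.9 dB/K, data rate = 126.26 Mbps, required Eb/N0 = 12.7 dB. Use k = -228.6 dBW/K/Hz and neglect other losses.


C/N0 = EIRP - FSPL + G/T - k = 58.3 - 205.6 + 20.9 - (-228.6)
C/N0 = 102.2000 dB-Hz
R_b = 126.26 Mbps = 1.2626e+08 bps -> 10*log10(R_b) = 81.0127 dB-Hz
Eb/N0 = C/N0 - 10*log10(R_b) = 102.2000 - 81.0127 = 21.1873 dB
Margin = Eb/N0 - Eb/N0_req = 21.1873 - 12.7 = 8.4873 dB (link closes)

8.4873 dB


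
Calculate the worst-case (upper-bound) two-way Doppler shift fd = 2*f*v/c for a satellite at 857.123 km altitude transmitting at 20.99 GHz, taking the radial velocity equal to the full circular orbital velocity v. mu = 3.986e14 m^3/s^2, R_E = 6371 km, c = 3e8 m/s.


r = 7.228123e+06 m
v = sqrt(mu/r) = 7426.0160 m/s (worst-case radial velocity)
f = 20.99 GHz = 2.099e+10 Hz
fd = 2*f*v/c = 2*2.099e+10*7426.0160/3.0e+08
fd = 1.0391472e+06 Hz

1.0391e+06 Hz


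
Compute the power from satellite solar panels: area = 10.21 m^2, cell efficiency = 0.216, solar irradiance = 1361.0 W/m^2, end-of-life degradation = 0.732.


P = area * eta * S * degradation
P = 10.21 * 0.216 * 1361.0 * 0.732
P = 2197.0943 W

2197.0943 W


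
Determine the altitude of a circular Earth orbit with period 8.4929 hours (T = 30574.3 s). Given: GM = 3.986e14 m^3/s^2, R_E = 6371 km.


T = 30574.3 s
r = (mu*T^2/(4*pi^2))^(1/3) = (3.986e14 * 30574.3^2 / (4*pi^2))^(1/3)
r = 2.1133116e+07 m = 21133.1159 km
alt = r - R_E = 21133.1159 - 6371 = 14762.1159 km

14762.1159 km


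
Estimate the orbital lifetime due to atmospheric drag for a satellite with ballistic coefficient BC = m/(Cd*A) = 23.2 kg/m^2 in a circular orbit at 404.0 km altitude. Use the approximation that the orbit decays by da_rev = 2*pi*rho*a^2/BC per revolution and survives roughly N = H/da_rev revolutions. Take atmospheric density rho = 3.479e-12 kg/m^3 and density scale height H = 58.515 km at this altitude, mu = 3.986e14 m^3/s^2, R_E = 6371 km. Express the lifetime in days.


a = R_E + alt = 6775.0000 km = 6.775e+06 m
da_rev = 2*pi*rho*a^2/BC = 2*pi*3.479e-12*(6.775e+06)^2/23.2 = 43.247889 m per revolution
N = H/da_rev = 58515.0000 m / 43.247889 m = 1353.0140 revolutions
P = 2*pi*sqrt(a^3/mu) = 5549.7724 s
lifetime = N*P = 1353.0140 * 5549.7724 = 7.5089198e+06 s = 86.9088 days

86.9088 days


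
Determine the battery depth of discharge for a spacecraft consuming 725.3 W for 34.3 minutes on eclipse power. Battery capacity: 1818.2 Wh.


E_used = P * t / 60 = 725.3 * 34.3 / 60 = 414.6298 Wh
DOD = E_used / E_total * 100 = 414.6298 / 1818.2 * 100
DOD = 22.8044 %

22.8044 %


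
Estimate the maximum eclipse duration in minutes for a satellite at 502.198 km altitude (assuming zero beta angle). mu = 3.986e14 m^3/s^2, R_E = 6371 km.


r = 6873.1980 km
T = 94.5145 min
Eclipse fraction = arcsin(R_E/r)/pi = arcsin(6371.0000/6873.1980)/pi
= arcsin(0.9269339)/pi = 0.3775655
Eclipse duration = 0.3775655 * 94.5145 = 35.6854 min

35.6854 minutes


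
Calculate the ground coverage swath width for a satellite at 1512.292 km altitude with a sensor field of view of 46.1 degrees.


FOV = 46.1 deg = 0.8045968 rad
swath = 2 * alt * tan(FOV/2) = 2 * 1512.292 * tan(0.4022984)
swath = 2 * 1512.292 * 0.4255051
swath = 1286.9759 km

1286.9759 km


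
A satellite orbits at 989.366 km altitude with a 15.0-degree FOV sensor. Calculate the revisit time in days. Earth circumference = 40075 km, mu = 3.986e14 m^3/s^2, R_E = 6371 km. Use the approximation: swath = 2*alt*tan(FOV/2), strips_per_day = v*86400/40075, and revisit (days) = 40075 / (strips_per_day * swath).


swath = 2*989.366*tan(0.1308997) = 260.5050 km
v = sqrt(mu/r) = 7359.0024 m/s = 7.3590 km/s
strips/day = v*86400/40075 = 7.3590*86400/40075 = 15.8657
coverage/day = strips * swath = 15.8657 * 260.5050 = 4133.0935 km
revisit = 40075 / 4133.0935 = 9.6961 days

9.6961 days


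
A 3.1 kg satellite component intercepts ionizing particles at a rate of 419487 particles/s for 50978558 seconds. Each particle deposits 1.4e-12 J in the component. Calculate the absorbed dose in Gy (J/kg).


Total energy deposited = rate * time * E_per
  = 419487 * 50978558 * 1.4e-12 = 29.9388 J
Dose = E_total / mass = 29.9388 / 3.1
Dose = 9.6577 Gy

9.6577 Gy


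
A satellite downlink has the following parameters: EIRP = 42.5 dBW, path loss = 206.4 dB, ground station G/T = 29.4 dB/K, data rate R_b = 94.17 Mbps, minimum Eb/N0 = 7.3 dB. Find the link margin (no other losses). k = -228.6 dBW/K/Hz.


C/N0 = EIRP - FSPL + G/T - k = 42.5 - 206.4 + 29.4 - (-228.6)
C/N0 = 94.1000 dB-Hz
R_b = 94.17 Mbps = 9.417e+07 bps -> 10*log10(R_b) = 79.7391 dB-Hz
Eb/N0 = C/N0 - 10*log10(R_b) = 94.1000 - 79.7391 = 14.3609 dB
Margin = Eb/N0 - Eb/N0_req = 14.3609 - 7.3 = 7.0609 dB (link closes)

7.0609 dB


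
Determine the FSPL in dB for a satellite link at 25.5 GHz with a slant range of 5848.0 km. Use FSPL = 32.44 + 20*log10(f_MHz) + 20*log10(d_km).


f = 25.5 GHz = 25500.0000 MHz
d = 5848.0 km
FSPL = 32.44 + 20*log10(25500.0000) + 20*log10(5848.0)
FSPL = 32.44 + 88.1308 + 75.3401
FSPL = 195.9110 dB

195.9110 dB


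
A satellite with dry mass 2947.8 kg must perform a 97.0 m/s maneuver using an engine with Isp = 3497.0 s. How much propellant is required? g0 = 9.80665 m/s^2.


ve = Isp * g0 = 3497.0 * 9.80665 = 34293.855050 m/s
mass ratio = exp(dv/ve) = exp(97.0/34293.855050) = 1.00283250
m_prop = m_dry * (mr - 1) = 2947.8 * (1.00283250 - 1)
m_prop = 8.3496 kg

8.3496 kg


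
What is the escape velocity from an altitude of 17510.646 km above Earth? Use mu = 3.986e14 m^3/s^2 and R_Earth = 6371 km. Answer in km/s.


r = 6371.0 + 17510.646 = 23881.6460 km = 2.3881646e+07 m
v_esc = sqrt(2*mu/r) = sqrt(2*3.986e14 / 2.3881646e+07)
v_esc = 5777.6538 m/s = 5.7777 km/s

5.7777 km/s


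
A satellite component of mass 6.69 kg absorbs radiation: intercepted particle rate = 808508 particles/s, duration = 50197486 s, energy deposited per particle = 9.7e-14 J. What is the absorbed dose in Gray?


Total energy deposited = rate * time * E_per
  = 808508 * 50197486 * 9.7e-14 = 3.9368 J
Dose = E_total / mass = 3.9368 / 6.69
Dose = 0.5884532 Gy

0.5885 Gy


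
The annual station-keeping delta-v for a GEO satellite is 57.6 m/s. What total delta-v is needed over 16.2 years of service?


dV = rate * years = 57.6 * 16.2
dV = 933.1200 m/s

933.1200 m/s


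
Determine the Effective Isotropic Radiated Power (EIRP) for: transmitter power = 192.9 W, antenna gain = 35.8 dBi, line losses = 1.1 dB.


Pt = 192.9 W = 22.8533 dBW
EIRP = Pt_dBW + Gt - losses = 22.8533 + 35.8 - 1.1 = 57.5533 dBW

57.5533 dBW


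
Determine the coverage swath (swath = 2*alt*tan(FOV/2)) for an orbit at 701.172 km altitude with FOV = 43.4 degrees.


FOV = 43.4 deg = 0.7574729 rad
swath = 2 * alt * tan(FOV/2) = 2 * 701.172 * tan(0.3787364)
swath = 2 * 701.172 * 0.3979483
swath = 558.0605 km

558.0605 km


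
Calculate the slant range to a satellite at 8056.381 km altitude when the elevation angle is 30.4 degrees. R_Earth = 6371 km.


h = 8056.381 km, el = 30.4 deg
d = -R_E*sin(el) + sqrt((R_E*sin(el))^2 + 2*R_E*h + h^2)
d = -6371.0000*sin(0.5305801) + sqrt((6371.0000*0.5060338)^2 + 2*6371.0000*8056.381 + 8056.381^2)
d = 10115.9793 km

10115.9793 km


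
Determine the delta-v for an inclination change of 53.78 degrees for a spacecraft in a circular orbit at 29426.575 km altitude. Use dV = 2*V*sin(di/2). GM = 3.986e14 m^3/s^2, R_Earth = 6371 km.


r = 35797.5750 km = 3.5797575e+07 m
V = sqrt(mu/r) = 3336.8896 m/s
di = 53.78 deg = 0.9386381 rad
dV = 2*V*sin(di/2) = 2*3336.8896*sin(0.469319)
dV = 3018.4106 m/s = 3.0184 km/s

3.0184 km/s


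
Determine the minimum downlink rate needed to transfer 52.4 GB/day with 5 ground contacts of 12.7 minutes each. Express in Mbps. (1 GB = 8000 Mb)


total contact time = 5 * 12.7 * 60 = 3810.0000 s
data = 52.4 GB = 419200.0000 Mb
rate = 419200.0000 / 3810.0000 = 110.0262 Mbps

110.0262 Mbps
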